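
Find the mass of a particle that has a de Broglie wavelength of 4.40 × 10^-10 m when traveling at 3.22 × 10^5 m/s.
4.68 × 10^-30 kg

From the de Broglie relation λ = h/(mv), we solve for m:

m = h/(λv)
m = (6.626 × 10^-34 J·s) / (4.40 × 10^-10 m × 3.22 × 10^5 m/s)
m = 4.68 × 10^-30 kg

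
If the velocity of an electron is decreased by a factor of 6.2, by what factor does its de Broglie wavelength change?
The wavelength increases by a factor of 6.2.

From λ = h/(mv), the wavelength is inversely proportional to velocity:

λ ∝ 1/v

If v → v/6.2, then λ → 6.2λ

When velocity is decreased by a factor of 6.2, the wavelength increases by a factor of 6.2.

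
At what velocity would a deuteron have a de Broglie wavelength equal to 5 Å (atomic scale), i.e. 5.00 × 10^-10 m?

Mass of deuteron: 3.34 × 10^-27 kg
3.97 × 10^2 m/s

From λ = h/(mv), solve for v:

v = h/(mλ)
v = (6.626 × 10^-34 J·s) / (3.34 × 10^-27 kg × 5.00 × 10^-10 m)
v = 3.97 × 10^2 m/s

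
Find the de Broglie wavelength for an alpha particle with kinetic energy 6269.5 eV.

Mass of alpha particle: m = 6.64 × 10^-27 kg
1.81 × 10^-13 m

Using λ = h/√(2mKE):

First convert KE to Joules: KE = 6269.5 eV = 1.004 × 10^-15 J

λ = h/√(2mKE)
λ = (6.626 × 10^-34 J·s) / √(2 × 6.64 × 10^-27 kg × 1.004 × 10^-15 J)
λ = 1.81 × 10^-13 m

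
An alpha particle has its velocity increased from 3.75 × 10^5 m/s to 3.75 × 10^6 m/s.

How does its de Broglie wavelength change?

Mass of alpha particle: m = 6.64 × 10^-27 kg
The wavelength decreases by a factor of 10.

Using λ = h/(mv):

Initial wavelength: λ₁ = h/(mv₁) = 2.66 × 10^-13 m
Final wavelength: λ₂ = h/(mv₂) = 2.66 × 10^-14 m

Since λ ∝ 1/v, when velocity increases by a factor of 10, the wavelength decreases by a factor of 10.

λ₂/λ₁ = v₁/v₂ = 1/10

The wavelength decreases by a factor of 10.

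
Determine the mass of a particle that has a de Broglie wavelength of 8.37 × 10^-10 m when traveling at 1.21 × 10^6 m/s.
6.54 × 10^-31 kg

From the de Broglie relation λ = h/(mv), we solve for m:

m = h/(λv)
m = (6.626 × 10^-34 J·s) / (8.37 × 10^-10 m × 1.21 × 10^6 m/s)
m = 6.54 × 10^-31 kg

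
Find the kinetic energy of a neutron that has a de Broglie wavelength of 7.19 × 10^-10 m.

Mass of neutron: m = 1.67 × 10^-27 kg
2.54 × 10^-22 J (or 1.59 × 10^-3 eV)

From λ = h/√(2mKE), we solve for KE:

λ² = h²/(2mKE)
KE = h²/(2mλ²)
KE = (6.626 × 10^-34 J·s)² / (2 × 1.67 × 10^-27 kg × (7.19 × 10^-10 m)²)
KE = 2.54 × 10^-22 J
KE = 1.59 × 10^-3 eV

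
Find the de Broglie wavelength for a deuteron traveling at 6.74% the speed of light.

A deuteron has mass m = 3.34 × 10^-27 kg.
9.82 × 10^-15 m

Using the de Broglie relation λ = h/(mv):

v = 6.74% × c = 2.021 × 10^7 m/s

λ = h/(mv)
λ = (6.626 × 10^-34 J·s) / (3.34 × 10^-27 kg × 2.021 × 10^7 m/s)
λ = 9.82 × 10^-15 m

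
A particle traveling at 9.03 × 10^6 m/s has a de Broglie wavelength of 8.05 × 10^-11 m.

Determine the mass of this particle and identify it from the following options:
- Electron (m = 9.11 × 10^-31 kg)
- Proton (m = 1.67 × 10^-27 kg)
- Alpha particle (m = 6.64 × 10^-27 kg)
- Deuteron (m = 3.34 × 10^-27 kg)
The particle is an electron.

From λ = h/(mv), solve for mass:

m = h/(λv)
m = (6.626 × 10^-34 J·s) / (8.05 × 10^-11 m × 9.03 × 10^6 m/s)
m = 9.12 × 10^-31 kg

Comparing with the listed masses, this is closest to an electron.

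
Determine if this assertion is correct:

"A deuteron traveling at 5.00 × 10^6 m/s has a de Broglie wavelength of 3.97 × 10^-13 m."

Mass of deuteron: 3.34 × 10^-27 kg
False

The claim is incorrect.

Using λ = h/(mv):
λ = (6.626 × 10^-34 J·s) / (3.34 × 10^-27 kg × 5.00 × 10^6 m/s)
λ = 3.97 × 10^-14 m

The actual wavelength differs from the claimed 3.97 × 10^-13 m.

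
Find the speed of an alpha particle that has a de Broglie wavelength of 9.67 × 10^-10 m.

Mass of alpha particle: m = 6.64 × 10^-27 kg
1.03 × 10^2 m/s

From the de Broglie relation λ = h/(mv), we solve for v:

v = h/(mλ)
v = (6.626 × 10^-34 J·s) / (6.64 × 10^-27 kg × 9.67 × 10^-10 m)
v = 1.03 × 10^2 m/s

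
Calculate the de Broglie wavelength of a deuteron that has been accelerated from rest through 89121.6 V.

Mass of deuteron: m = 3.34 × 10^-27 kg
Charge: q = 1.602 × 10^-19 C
6.78 × 10^-14 m

When a particle is accelerated through voltage V, it gains kinetic energy KE = qV.

The de Broglie wavelength is then λ = h/√(2mqV):

λ = h/√(2mqV)
λ = (6.626 × 10^-34 J·s) / √(2 × 3.34 × 10^-27 kg × 1.602 × 10^-19 C × 89121.6 V)
λ = 6.78 × 10^-14 m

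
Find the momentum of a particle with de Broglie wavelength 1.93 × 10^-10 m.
3.43 × 10^-24 kg·m/s

From the de Broglie relation λ = h/p, we solve for p:

p = h/λ
p = (6.626 × 10^-34 J·s) / (1.93 × 10^-10 m)
p = 3.43 × 10^-24 kg·m/s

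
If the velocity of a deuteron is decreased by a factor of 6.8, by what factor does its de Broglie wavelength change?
The wavelength increases by a factor of 6.8.

From λ = h/(mv), the wavelength is inversely proportional to velocity:

λ ∝ 1/v

If v → v/6.8, then λ → 6.8λ

When velocity is decreased by a factor of 6.8, the wavelength increases by a factor of 6.8.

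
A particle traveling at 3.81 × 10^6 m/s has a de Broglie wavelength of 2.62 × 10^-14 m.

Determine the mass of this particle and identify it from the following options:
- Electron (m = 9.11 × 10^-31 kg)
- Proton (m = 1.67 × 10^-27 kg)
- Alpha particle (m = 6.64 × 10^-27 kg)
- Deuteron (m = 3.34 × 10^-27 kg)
The particle is an alpha particle.

From λ = h/(mv), solve for mass:

m = h/(λv)
m = (6.626 × 10^-34 J·s) / (2.62 × 10^-14 m × 3.81 × 10^6 m/s)
m = 6.64 × 10^-27 kg

Comparing with the listed masses, this is closest to an alpha particle.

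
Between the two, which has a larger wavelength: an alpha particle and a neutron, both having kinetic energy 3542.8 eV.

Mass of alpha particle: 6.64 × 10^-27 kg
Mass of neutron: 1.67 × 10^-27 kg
The neutron has the longer wavelength.

Using λ = h/√(2mKE):

For alpha particle: λ₁ = h/√(2m₁KE) = 2.41 × 10^-13 m
For neutron: λ₂ = h/√(2m₂KE) = 4.81 × 10^-13 m

Since λ ∝ 1/√m at constant kinetic energy, the lighter particle has the longer wavelength.

The neutron has the longer de Broglie wavelength.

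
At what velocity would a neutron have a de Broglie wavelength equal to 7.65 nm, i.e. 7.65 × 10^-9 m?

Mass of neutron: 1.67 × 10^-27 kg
5.19 × 10^1 m/s

From λ = h/(mv), solve for v:

v = h/(mλ)
v = (6.626 × 10^-34 J·s) / (1.67 × 10^-27 kg × 7.65 × 10^-9 m)
v = 5.19 × 10^1 m/s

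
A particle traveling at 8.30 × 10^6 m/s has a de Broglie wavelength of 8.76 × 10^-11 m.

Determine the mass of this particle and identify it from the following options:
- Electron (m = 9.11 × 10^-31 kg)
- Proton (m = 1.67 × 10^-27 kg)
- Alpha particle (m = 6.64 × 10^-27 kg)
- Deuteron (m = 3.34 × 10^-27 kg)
The particle is an electron.

From λ = h/(mv), solve for mass:

m = h/(λv)
m = (6.626 × 10^-34 J·s) / (8.76 × 10^-11 m × 8.30 × 10^6 m/s)
m = 9.11 × 10^-31 kg

Comparing with the listed masses, this is closest to an electron.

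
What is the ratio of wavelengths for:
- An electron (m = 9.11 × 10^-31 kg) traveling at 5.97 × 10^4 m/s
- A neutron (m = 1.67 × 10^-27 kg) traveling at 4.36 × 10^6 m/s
λ₁/λ₂ = 1.34 × 10^5

Using λ = h/(mv):

λ₁ = h/(m₁v₁) = 1.22 × 10^-8 m
λ₂ = h/(m₂v₂) = 9.10 × 10^-14 m

Ratio λ₁/λ₂ = (m₂v₂)/(m₁v₁)
         = (1.67 × 10^-27 kg × 4.36 × 10^6 m/s) / (9.11 × 10^-31 kg × 5.97 × 10^4 m/s)
         = 1.34 × 10^5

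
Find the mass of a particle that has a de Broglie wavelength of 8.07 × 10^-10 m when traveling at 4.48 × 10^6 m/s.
1.83 × 10^-31 kg

From the de Broglie relation λ = h/(mv), we solve for m:

m = h/(λv)
m = (6.626 × 10^-34 J·s) / (8.07 × 10^-10 m × 4.48 × 10^6 m/s)
m = 1.83 × 10^-31 kg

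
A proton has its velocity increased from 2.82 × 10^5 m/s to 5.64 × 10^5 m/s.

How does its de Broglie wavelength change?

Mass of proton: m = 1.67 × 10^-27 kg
The wavelength decreases by a factor of 2.

Using λ = h/(mv):

Initial wavelength: λ₁ = h/(mv₁) = 1.41 × 10^-12 m
Final wavelength: λ₂ = h/(mv₂) = 7.03 × 10^-13 m

Since λ ∝ 1/v, when velocity increases by a factor of 2, the wavelength decreases by a factor of 2.

λ₂/λ₁ = v₁/v₂ = 1/2

The wavelength decreases by a factor of 2.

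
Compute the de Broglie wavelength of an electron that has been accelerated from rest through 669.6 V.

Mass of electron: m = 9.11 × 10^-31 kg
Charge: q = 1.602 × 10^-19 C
4.74 × 10^-11 m

When a particle is accelerated through voltage V, it gains kinetic energy KE = qV.

The de Broglie wavelength is then λ = h/√(2mqV):

λ = h/√(2mqV)
λ = (6.626 × 10^-34 J·s) / √(2 × 9.11 × 10^-31 kg × 1.602 × 10^-19 C × 669.6 V)
λ = 4.74 × 10^-11 m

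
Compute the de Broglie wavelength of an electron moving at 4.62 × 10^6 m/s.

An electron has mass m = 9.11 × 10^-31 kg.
1.57 × 10^-10 m

Using the de Broglie relation λ = h/(mv):

λ = h/(mv)
λ = (6.626 × 10^-34 J·s) / (9.11 × 10^-31 kg × 4.62 × 10^6 m/s)
λ = 1.57 × 10^-10 m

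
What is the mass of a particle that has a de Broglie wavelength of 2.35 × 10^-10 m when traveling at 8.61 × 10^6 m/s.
3.27 × 10^-31 kg

From the de Broglie relation λ = h/(mv), we solve for m:

m = h/(λv)
m = (6.626 × 10^-34 J·s) / (2.35 × 10^-10 m × 8.61 × 10^6 m/s)
m = 3.27 × 10^-31 kg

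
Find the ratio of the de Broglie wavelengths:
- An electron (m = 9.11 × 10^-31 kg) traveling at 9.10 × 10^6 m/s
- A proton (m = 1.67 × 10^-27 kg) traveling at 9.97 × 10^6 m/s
λ₁/λ₂ = 2.01 × 10^3

Using λ = h/(mv):

λ₁ = h/(m₁v₁) = 7.99 × 10^-11 m
λ₂ = h/(m₂v₂) = 3.98 × 10^-14 m

Ratio λ₁/λ₂ = (m₂v₂)/(m₁v₁)
         = (1.67 × 10^-27 kg × 9.97 × 10^6 m/s) / (9.11 × 10^-31 kg × 9.10 × 10^6 m/s)
         = 2.01 × 10^3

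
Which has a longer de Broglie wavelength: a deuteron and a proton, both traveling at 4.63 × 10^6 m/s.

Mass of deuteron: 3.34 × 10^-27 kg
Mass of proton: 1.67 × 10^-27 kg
The proton has the longer wavelength.

Using λ = h/(mv), since both particles have the same velocity, the wavelength depends only on mass.

For deuteron: λ₁ = h/(m₁v) = 4.28 × 10^-14 m
For proton: λ₂ = h/(m₂v) = 8.57 × 10^-14 m

Since λ ∝ 1/m at constant velocity, the lighter particle has the longer wavelength.

The proton has the longer de Broglie wavelength.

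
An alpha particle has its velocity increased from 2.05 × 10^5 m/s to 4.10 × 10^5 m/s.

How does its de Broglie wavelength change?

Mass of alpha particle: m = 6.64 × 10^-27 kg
The wavelength decreases by a factor of 2.

Using λ = h/(mv):

Initial wavelength: λ₁ = h/(mv₁) = 4.87 × 10^-13 m
Final wavelength: λ₂ = h/(mv₂) = 2.43 × 10^-13 m

Since λ ∝ 1/v, when velocity increases by a factor of 2, the wavelength decreases by a factor of 2.

λ₂/λ₁ = v₁/v₂ = 1/2

The wavelength decreases by a factor of 2.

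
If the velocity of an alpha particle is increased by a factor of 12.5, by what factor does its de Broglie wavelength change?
The wavelength decreases by a factor of 12.5.

From λ = h/(mv), the wavelength is inversely proportional to velocity:

λ ∝ 1/v

If v → 12.5v, then λ → λ/12.5

When velocity is increased by a factor of 12.5, the wavelength decreases by a factor of 12.5.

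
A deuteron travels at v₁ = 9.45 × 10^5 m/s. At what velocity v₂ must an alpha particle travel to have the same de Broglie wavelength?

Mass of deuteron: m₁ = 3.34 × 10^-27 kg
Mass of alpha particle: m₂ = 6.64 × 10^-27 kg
v₂ = 4.75 × 10^5 m/s

For equal de Broglie wavelengths: λ₁ = λ₂

h/(m₁v₁) = h/(m₂v₂)
m₁v₁ = m₂v₂
v₂ = v₁ · (m₁/m₂)

v₂ = 9.45 × 10^5 m/s × (3.34 × 10^-27 kg / 6.64 × 10^-27 kg)
v₂ = 4.75 × 10^5 m/s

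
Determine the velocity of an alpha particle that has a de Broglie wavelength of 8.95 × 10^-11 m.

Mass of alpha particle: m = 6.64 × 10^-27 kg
1.11 × 10^3 m/s

From the de Broglie relation λ = h/(mv), we solve for v:

v = h/(mλ)
v = (6.626 × 10^-34 J·s) / (6.64 × 10^-27 kg × 8.95 × 10^-11 m)
v = 1.11 × 10^3 m/s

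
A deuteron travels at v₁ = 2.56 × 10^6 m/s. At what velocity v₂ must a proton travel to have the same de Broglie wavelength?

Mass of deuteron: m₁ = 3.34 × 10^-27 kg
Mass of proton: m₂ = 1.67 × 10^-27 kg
v₂ = 5.12 × 10^6 m/s

For equal de Broglie wavelengths: λ₁ = λ₂

h/(m₁v₁) = h/(m₂v₂)
m₁v₁ = m₂v₂
v₂ = v₁ · (m₁/m₂)

v₂ = 2.56 × 10^6 m/s × (3.34 × 10^-27 kg / 1.67 × 10^-27 kg)
v₂ = 5.12 × 10^6 m/s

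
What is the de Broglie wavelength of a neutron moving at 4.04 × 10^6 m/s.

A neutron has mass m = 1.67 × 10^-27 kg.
9.82 × 10^-14 m

Using the de Broglie relation λ = h/(mv):

λ = h/(mv)
λ = (6.626 × 10^-34 J·s) / (1.67 × 10^-27 kg × 4.04 × 10^6 m/s)
λ = 9.82 × 10^-14 m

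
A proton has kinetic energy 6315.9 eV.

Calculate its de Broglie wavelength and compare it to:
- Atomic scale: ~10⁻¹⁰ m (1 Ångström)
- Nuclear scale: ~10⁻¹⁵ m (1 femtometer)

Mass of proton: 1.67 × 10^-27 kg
λ = 3.60 × 10^-13 m, which is between nuclear and atomic scales.

Using λ = h/√(2mKE):

KE = 6315.9 eV = 1.012 × 10^-15 J

λ = h/√(2mKE)
λ = (6.626 × 10^-34 J·s) / √(2 × 1.67 × 10^-27 kg × 1.012 × 10^-15 J)
λ = 3.60 × 10^-13 m

Comparison:
- Atomic scale (10⁻¹⁰ m): λ is 0.0036× this size
- Nuclear scale (10⁻¹⁵ m): λ is 3.6e+02× this size

The wavelength is between nuclear and atomic scales.

This wavelength is appropriate for probing atomic structure but too large for nuclear physics experiments.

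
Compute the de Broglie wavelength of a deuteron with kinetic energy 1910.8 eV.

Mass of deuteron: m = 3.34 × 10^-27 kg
4.63 × 10^-13 m

Using λ = h/√(2mKE):

First convert KE to Joules: KE = 1910.8 eV = 3.061 × 10^-16 J

λ = h/√(2mKE)
λ = (6.626 × 10^-34 J·s) / √(2 × 3.34 × 10^-27 kg × 3.061 × 10^-16 J)
λ = 4.63 × 10^-13 m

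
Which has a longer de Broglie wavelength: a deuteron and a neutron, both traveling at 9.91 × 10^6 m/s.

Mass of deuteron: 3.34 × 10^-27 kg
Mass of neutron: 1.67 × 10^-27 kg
The neutron has the longer wavelength.

Using λ = h/(mv), since both particles have the same velocity, the wavelength depends only on mass.

For deuteron: λ₁ = h/(m₁v) = 2.00 × 10^-14 m
For neutron: λ₂ = h/(m₂v) = 4.00 × 10^-14 m

Since λ ∝ 1/m at constant velocity, the lighter particle has the longer wavelength.

The neutron has the longer de Broglie wavelength.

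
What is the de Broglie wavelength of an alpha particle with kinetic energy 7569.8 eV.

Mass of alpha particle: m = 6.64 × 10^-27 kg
1.65 × 10^-13 m

Using λ = h/√(2mKE):

First convert KE to Joules: KE = 7569.8 eV = 1.213 × 10^-15 J

λ = h/√(2mKE)
λ = (6.626 × 10^-34 J·s) / √(2 × 6.64 × 10^-27 kg × 1.213 × 10^-15 J)
λ = 1.65 × 10^-13 m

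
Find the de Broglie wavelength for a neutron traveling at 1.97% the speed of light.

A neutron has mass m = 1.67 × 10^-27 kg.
6.72 × 10^-14 m

Using the de Broglie relation λ = h/(mv):

v = 1.97% × c = 5.906 × 10^6 m/s

λ = h/(mv)
λ = (6.626 × 10^-34 J·s) / (1.67 × 10^-27 kg × 5.906 × 10^6 m/s)
λ = 6.72 × 10^-14 m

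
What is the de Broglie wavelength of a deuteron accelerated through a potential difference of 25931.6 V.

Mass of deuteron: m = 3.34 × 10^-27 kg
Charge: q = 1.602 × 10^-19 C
1.26 × 10^-13 m

When a particle is accelerated through voltage V, it gains kinetic energy KE = qV.

The de Broglie wavelength is then λ = h/√(2mqV):

λ = h/√(2mqV)
λ = (6.626 × 10^-34 J·s) / √(2 × 3.34 × 10^-27 kg × 1.602 × 10^-19 C × 25931.6 V)
λ = 1.26 × 10^-13 m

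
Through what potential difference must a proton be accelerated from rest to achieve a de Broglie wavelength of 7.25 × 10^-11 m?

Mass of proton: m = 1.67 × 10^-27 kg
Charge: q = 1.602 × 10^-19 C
1.56 × 10^-1 V

From λ = h/√(2mqV), we solve for V:

λ² = h²/(2mqV)
V = h²/(2mqλ²)
V = (6.626 × 10^-34 J·s)² / (2 × 1.67 × 10^-27 kg × 1.602 × 10^-19 C × (7.25 × 10^-11 m)²)
V = 1.56 × 10^-1 V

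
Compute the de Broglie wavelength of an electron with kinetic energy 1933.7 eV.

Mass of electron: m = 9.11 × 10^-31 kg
2.79 × 10^-11 m

Using λ = h/√(2mKE):

First convert KE to Joules: KE = 1933.7 eV = 3.098 × 10^-16 J

λ = h/√(2mKE)
λ = (6.626 × 10^-34 J·s) / √(2 × 9.11 × 10^-31 kg × 3.098 × 10^-16 J)
λ = 2.79 × 10^-11 m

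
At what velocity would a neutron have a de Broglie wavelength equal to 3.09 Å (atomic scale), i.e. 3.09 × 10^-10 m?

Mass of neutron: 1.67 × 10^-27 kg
1.28 × 10^3 m/s

From λ = h/(mv), solve for v:

v = h/(mλ)
v = (6.626 × 10^-34 J·s) / (1.67 × 10^-27 kg × 3.09 × 10^-10 m)
v = 1.28 × 10^3 m/s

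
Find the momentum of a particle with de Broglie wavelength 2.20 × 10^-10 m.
3.01 × 10^-24 kg·m/s

From the de Broglie relation λ = h/p, we solve for p:

p = h/λ
p = (6.626 × 10^-34 J·s) / (2.20 × 10^-10 m)
p = 3.01 × 10^-24 kg·m/s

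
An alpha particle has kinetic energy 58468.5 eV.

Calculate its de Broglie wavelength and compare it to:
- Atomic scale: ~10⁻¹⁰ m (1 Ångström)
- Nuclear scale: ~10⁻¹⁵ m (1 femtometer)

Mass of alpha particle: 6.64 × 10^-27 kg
λ = 5.94 × 10^-14 m, which is between nuclear and atomic scales.

Using λ = h/√(2mKE):

KE = 58468.5 eV = 9.368 × 10^-15 J

λ = h/√(2mKE)
λ = (6.626 × 10^-34 J·s) / √(2 × 6.64 × 10^-27 kg × 9.368 × 10^-15 J)
λ = 5.94 × 10^-14 m

Comparison:
- Atomic scale (10⁻¹⁰ m): λ is 0.00059× this size
- Nuclear scale (10⁻¹⁵ m): λ is 59× this size

The wavelength is between nuclear and atomic scales.

This wavelength is appropriate for probing atomic structure but too large for nuclear physics experiments.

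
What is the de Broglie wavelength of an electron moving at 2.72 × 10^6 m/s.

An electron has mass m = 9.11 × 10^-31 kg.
2.67 × 10^-10 m

Using the de Broglie relation λ = h/(mv):

λ = h/(mv)
λ = (6.626 × 10^-34 J·s) / (9.11 × 10^-31 kg × 2.72 × 10^6 m/s)
λ = 2.67 × 10^-10 m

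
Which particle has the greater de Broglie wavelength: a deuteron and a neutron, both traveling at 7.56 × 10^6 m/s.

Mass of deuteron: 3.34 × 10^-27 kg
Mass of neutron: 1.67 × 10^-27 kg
The neutron has the longer wavelength.

Using λ = h/(mv), since both particles have the same velocity, the wavelength depends only on mass.

For deuteron: λ₁ = h/(m₁v) = 2.62 × 10^-14 m
For neutron: λ₂ = h/(m₂v) = 5.25 × 10^-14 m

Since λ ∝ 1/m at constant velocity, the lighter particle has the longer wavelength.

The neutron has the longer de Broglie wavelength.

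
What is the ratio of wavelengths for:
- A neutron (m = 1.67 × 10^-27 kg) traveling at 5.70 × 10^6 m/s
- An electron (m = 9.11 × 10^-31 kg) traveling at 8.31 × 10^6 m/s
λ₁/λ₂ = 7.95 × 10^-4

Using λ = h/(mv):

λ₁ = h/(m₁v₁) = 6.96 × 10^-14 m
λ₂ = h/(m₂v₂) = 8.75 × 10^-11 m

Ratio λ₁/λ₂ = (m₂v₂)/(m₁v₁)
         = (9.11 × 10^-31 kg × 8.31 × 10^6 m/s) / (1.67 × 10^-27 kg × 5.70 × 10^6 m/s)
         = 7.95 × 10^-4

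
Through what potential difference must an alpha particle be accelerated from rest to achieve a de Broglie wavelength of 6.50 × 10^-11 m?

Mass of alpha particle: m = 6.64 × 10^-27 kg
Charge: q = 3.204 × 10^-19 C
2.44 × 10^-2 V

From λ = h/√(2mqV), we solve for V:

λ² = h²/(2mqV)
V = h²/(2mqλ²)
V = (6.626 × 10^-34 J·s)² / (2 × 6.64 × 10^-27 kg × 3.204 × 10^-19 C × (6.50 × 10^-11 m)²)
V = 2.44 × 10^-2 V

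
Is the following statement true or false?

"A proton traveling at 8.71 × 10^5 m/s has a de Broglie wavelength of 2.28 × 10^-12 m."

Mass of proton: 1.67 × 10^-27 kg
False

The claim is incorrect.

Using λ = h/(mv):
λ = (6.626 × 10^-34 J·s) / (1.67 × 10^-27 kg × 8.71 × 10^5 m/s)
λ = 4.56 × 10^-13 m

The actual wavelength differs from the claimed 2.28 × 10^-12 m.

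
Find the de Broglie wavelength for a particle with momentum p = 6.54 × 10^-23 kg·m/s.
1.01 × 10^-11 m

Using the de Broglie relation λ = h/p:

λ = h/p
λ = (6.626 × 10^-34 J·s) / (6.54 × 10^-23 kg·m/s)
λ = 1.01 × 10^-11 m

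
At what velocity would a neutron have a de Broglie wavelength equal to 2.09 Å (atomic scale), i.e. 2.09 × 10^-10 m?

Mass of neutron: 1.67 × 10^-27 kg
1.90 × 10^3 m/s

From λ = h/(mv), solve for v:

v = h/(mλ)
v = (6.626 × 10^-34 J·s) / (1.67 × 10^-27 kg × 2.09 × 10^-10 m)
v = 1.90 × 10^3 m/s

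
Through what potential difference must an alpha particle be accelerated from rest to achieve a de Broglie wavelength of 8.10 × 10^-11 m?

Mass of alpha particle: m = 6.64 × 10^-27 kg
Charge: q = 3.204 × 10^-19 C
1.57 × 10^-2 V

From λ = h/√(2mqV), we solve for V:

λ² = h²/(2mqV)
V = h²/(2mqλ²)
V = (6.626 × 10^-34 J·s)² / (2 × 6.64 × 10^-27 kg × 3.204 × 10^-19 C × (8.10 × 10^-11 m)²)
V = 1.57 × 10^-2 V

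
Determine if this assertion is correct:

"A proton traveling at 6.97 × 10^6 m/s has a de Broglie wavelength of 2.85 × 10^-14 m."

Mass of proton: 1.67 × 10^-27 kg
False

The claim is incorrect.

Using λ = h/(mv):
λ = (6.626 × 10^-34 J·s) / (1.67 × 10^-27 kg × 6.97 × 10^6 m/s)
λ = 5.69 × 10^-14 m

The actual wavelength differs from the claimed 2.85 × 10^-14 m.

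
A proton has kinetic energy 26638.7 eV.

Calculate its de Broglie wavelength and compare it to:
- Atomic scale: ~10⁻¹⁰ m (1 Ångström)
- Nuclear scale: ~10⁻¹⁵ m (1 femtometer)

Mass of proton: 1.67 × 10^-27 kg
λ = 1.75 × 10^-13 m, which is between nuclear and atomic scales.

Using λ = h/√(2mKE):

KE = 26638.7 eV = 4.268 × 10^-15 J

λ = h/√(2mKE)
λ = (6.626 × 10^-34 J·s) / √(2 × 1.67 × 10^-27 kg × 4.268 × 10^-15 J)
λ = 1.75 × 10^-13 m

Comparison:
- Atomic scale (10⁻¹⁰ m): λ is 0.0018× this size
- Nuclear scale (10⁻¹⁵ m): λ is 1.8e+02× this size

The wavelength is between nuclear and atomic scales.

This wavelength is appropriate for probing atomic structure but too large for nuclear physics experiments.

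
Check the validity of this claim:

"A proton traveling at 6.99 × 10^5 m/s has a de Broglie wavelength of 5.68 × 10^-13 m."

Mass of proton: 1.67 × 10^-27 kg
True

The claim is correct.

Using λ = h/(mv):
λ = (6.626 × 10^-34 J·s) / (1.67 × 10^-27 kg × 6.99 × 10^5 m/s)
λ = 5.68 × 10^-13 m

This matches the claimed value.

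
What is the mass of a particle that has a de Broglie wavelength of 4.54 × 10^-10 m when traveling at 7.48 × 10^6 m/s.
1.95 × 10^-31 kg

From the de Broglie relation λ = h/(mv), we solve for m:

m = h/(λv)
m = (6.626 × 10^-34 J·s) / (4.54 × 10^-10 m × 7.48 × 10^6 m/s)
m = 1.95 × 10^-31 kg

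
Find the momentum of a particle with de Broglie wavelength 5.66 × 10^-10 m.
1.17 × 10^-24 kg·m/s

From the de Broglie relation λ = h/p, we solve for p:

p = h/λ
p = (6.626 × 10^-34 J·s) / (5.66 × 10^-10 m)
p = 1.17 × 10^-24 kg·m/s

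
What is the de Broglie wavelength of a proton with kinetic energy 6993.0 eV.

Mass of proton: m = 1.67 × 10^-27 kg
3.43 × 10^-13 m

Using λ = h/√(2mKE):

First convert KE to Joules: KE = 6993.0 eV = 1.120 × 10^-15 J

λ = h/√(2mKE)
λ = (6.626 × 10^-34 J·s) / √(2 × 1.67 × 10^-27 kg × 1.120 × 10^-15 J)
λ = 3.43 × 10^-13 m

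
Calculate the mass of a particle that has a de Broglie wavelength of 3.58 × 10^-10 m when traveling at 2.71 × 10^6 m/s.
6.83 × 10^-31 kg

From the de Broglie relation λ = h/(mv), we solve for m:

m = h/(λv)
m = (6.626 × 10^-34 J·s) / (3.58 × 10^-10 m × 2.71 × 10^6 m/s)
m = 6.83 × 10^-31 kg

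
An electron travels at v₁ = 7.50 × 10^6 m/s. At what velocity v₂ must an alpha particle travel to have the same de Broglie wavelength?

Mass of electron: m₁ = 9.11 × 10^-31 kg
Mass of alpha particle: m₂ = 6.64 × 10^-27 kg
v₂ = 1.03 × 10^3 m/s

For equal de Broglie wavelengths: λ₁ = λ₂

h/(m₁v₁) = h/(m₂v₂)
m₁v₁ = m₂v₂
v₂ = v₁ · (m₁/m₂)

v₂ = 7.50 × 10^6 m/s × (9.11 × 10^-31 kg / 6.64 × 10^-27 kg)
v₂ = 1.03 × 10^3 m/s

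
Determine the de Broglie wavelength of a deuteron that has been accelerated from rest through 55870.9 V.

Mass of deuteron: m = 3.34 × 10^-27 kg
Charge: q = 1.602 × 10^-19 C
8.57 × 10^-14 m

When a particle is accelerated through voltage V, it gains kinetic energy KE = qV.

The de Broglie wavelength is then λ = h/√(2mqV):

λ = h/√(2mqV)
λ = (6.626 × 10^-34 J·s) / √(2 × 3.34 × 10^-27 kg × 1.602 × 10^-19 C × 55870.9 V)
λ = 8.57 × 10^-14 m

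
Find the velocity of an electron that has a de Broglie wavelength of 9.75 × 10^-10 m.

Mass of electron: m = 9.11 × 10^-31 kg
7.46 × 10^5 m/s

From the de Broglie relation λ = h/(mv), we solve for v:

v = h/(mλ)
v = (6.626 × 10^-34 J·s) / (9.11 × 10^-31 kg × 9.75 × 10^-10 m)
v = 7.46 × 10^5 m/s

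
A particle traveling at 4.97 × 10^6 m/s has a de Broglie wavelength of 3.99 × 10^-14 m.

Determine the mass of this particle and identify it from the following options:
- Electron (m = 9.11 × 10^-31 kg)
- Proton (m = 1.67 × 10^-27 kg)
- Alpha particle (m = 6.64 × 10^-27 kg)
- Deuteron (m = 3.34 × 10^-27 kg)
The particle is a deuteron.

From λ = h/(mv), solve for mass:

m = h/(λv)
m = (6.626 × 10^-34 J·s) / (3.99 × 10^-14 m × 4.97 × 10^6 m/s)
m = 3.34 × 10^-27 kg

Comparing with the listed masses, this is closest to a deuteron.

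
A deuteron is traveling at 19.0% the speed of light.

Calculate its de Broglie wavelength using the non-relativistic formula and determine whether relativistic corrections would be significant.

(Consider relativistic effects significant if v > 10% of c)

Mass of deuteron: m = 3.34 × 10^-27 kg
Yes, relativistic corrections are needed.

Using the non-relativistic de Broglie formula λ = h/(mv):

v = 19.0% × c = 5.696 × 10^7 m/s

λ = h/(mv)
λ = (6.626 × 10^-34 J·s) / (3.34 × 10^-27 kg × 5.696 × 10^7 m/s)
λ = 3.48 × 10^-15 m

Since v = 19.0% of c > 10% of c, relativistic corrections ARE significant and the actual wavelength would differ from this non-relativistic estimate.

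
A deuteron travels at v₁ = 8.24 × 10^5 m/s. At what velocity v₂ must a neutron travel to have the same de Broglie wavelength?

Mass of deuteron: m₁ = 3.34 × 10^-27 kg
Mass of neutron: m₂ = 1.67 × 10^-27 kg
v₂ = 1.65 × 10^6 m/s

For equal de Broglie wavelengths: λ₁ = λ₂

h/(m₁v₁) = h/(m₂v₂)
m₁v₁ = m₂v₂
v₂ = v₁ · (m₁/m₂)

v₂ = 8.24 × 10^5 m/s × (3.34 × 10^-27 kg / 1.67 × 10^-27 kg)
v₂ = 1.65 × 10^6 m/s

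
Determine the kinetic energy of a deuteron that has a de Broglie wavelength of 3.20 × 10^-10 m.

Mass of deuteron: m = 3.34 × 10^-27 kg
6.42 × 10^-22 J (or 4.01 × 10^-3 eV)

From λ = h/√(2mKE), we solve for KE:

λ² = h²/(2mKE)
KE = h²/(2mλ²)
KE = (6.626 × 10^-34 J·s)² / (2 × 3.34 × 10^-27 kg × (3.20 × 10^-10 m)²)
KE = 6.42 × 10^-22 J
KE = 4.01 × 10^-3 eV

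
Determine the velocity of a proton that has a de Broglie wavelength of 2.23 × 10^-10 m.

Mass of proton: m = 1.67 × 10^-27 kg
1.78 × 10^3 m/s

From the de Broglie relation λ = h/(mv), we solve for v:

v = h/(mλ)
v = (6.626 × 10^-34 J·s) / (1.67 × 10^-27 kg × 2.23 × 10^-10 m)
v = 1.78 × 10^3 m/s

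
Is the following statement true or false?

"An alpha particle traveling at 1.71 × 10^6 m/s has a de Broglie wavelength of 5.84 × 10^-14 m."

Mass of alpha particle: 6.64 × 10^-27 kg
True

The claim is correct.

Using λ = h/(mv):
λ = (6.626 × 10^-34 J·s) / (6.64 × 10^-27 kg × 1.71 × 10^6 m/s)
λ = 5.84 × 10^-14 m

This matches the claimed value.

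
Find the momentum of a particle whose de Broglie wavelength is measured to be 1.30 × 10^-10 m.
5.10 × 10^-24 kg·m/s

From the de Broglie relation λ = h/p, we solve for p:

p = h/λ
p = (6.626 × 10^-34 J·s) / (1.30 × 10^-10 m)
p = 5.10 × 10^-24 kg·m/s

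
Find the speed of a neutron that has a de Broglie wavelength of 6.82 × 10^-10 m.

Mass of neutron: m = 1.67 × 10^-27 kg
5.82 × 10^2 m/s

From the de Broglie relation λ = h/(mv), we solve for v:

v = h/(mλ)
v = (6.626 × 10^-34 J·s) / (1.67 × 10^-27 kg × 6.82 × 10^-10 m)
v = 5.82 × 10^2 m/s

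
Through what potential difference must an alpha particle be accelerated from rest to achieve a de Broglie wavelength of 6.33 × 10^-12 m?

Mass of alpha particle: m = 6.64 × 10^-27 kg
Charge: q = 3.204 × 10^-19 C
2.58 V

From λ = h/√(2mqV), we solve for V:

λ² = h²/(2mqV)
V = h²/(2mqλ²)
V = (6.626 × 10^-34 J·s)² / (2 × 6.64 × 10^-27 kg × 3.204 × 10^-19 C × (6.33 × 10^-12 m)²)
V = 2.58 V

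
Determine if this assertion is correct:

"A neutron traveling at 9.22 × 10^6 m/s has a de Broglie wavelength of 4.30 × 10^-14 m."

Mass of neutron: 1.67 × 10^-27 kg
True

The claim is correct.

Using λ = h/(mv):
λ = (6.626 × 10^-34 J·s) / (1.67 × 10^-27 kg × 9.22 × 10^6 m/s)
λ = 4.30 × 10^-14 m

This matches the claimed value.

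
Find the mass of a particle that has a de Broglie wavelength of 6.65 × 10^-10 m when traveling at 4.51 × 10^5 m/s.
2.21 × 10^-30 kg

From the de Broglie relation λ = h/(mv), we solve for m:

m = h/(λv)
m = (6.626 × 10^-34 J·s) / (6.65 × 10^-10 m × 4.51 × 10^5 m/s)
m = 2.21 × 10^-30 kg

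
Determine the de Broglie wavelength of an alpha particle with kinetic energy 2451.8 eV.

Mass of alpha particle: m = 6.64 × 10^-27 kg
2.90 × 10^-13 m

Using λ = h/√(2mKE):

First convert KE to Joules: KE = 2451.8 eV = 3.928 × 10^-16 J

λ = h/√(2mKE)
λ = (6.626 × 10^-34 J·s) / √(2 × 6.64 × 10^-27 kg × 3.928 × 10^-16 J)
λ = 2.90 × 10^-13 m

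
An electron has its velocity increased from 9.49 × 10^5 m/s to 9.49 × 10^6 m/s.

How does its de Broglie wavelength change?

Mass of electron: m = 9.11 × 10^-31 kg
The wavelength decreases by a factor of 10.

Using λ = h/(mv):

Initial wavelength: λ₁ = h/(mv₁) = 7.66 × 10^-10 m
Final wavelength: λ₂ = h/(mv₂) = 7.66 × 10^-11 m

Since λ ∝ 1/v, when velocity increases by a factor of 10, the wavelength decreases by a factor of 10.

λ₂/λ₁ = v₁/v₂ = 1/10

The wavelength decreases by a factor of 10.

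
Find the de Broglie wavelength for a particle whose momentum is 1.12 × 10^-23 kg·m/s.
5.92 × 10^-11 m

Using the de Broglie relation λ = h/p:

λ = h/p
λ = (6.626 × 10^-34 J·s) / (1.12 × 10^-23 kg·m/s)
λ = 5.92 × 10^-11 m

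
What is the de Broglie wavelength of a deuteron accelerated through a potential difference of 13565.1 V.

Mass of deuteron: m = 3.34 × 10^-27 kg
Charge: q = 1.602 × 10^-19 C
1.74 × 10^-13 m

When a particle is accelerated through voltage V, it gains kinetic energy KE = qV.

The de Broglie wavelength is then λ = h/√(2mqV):

λ = h/√(2mqV)
λ = (6.626 × 10^-34 J·s) / √(2 × 3.34 × 10^-27 kg × 1.602 × 10^-19 C × 13565.1 V)
λ = 1.74 × 10^-13 m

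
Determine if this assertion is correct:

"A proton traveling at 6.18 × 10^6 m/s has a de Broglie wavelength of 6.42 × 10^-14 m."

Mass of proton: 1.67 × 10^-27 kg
True

The claim is correct.

Using λ = h/(mv):
λ = (6.626 × 10^-34 J·s) / (1.67 × 10^-27 kg × 6.18 × 10^6 m/s)
λ = 6.42 × 10^-14 m

This matches the claimed value.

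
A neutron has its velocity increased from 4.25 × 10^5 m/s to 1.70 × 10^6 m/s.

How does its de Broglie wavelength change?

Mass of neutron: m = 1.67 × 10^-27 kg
The wavelength decreases by a factor of 4.

Using λ = h/(mv):

Initial wavelength: λ₁ = h/(mv₁) = 9.34 × 10^-13 m
Final wavelength: λ₂ = h/(mv₂) = 2.33 × 10^-13 m

Since λ ∝ 1/v, when velocity increases by a factor of 4, the wavelength decreases by a factor of 4.

λ₂/λ₁ = v₁/v₂ = 1/4

The wavelength decreases by a factor of 4.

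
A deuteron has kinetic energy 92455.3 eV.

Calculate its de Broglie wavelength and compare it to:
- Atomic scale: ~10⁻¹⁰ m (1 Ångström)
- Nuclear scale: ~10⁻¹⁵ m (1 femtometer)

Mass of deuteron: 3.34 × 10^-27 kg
λ = 6.66 × 10^-14 m, which is between nuclear and atomic scales.

Using λ = h/√(2mKE):

KE = 92455.3 eV = 1.481 × 10^-14 J

λ = h/√(2mKE)
λ = (6.626 × 10^-34 J·s) / √(2 × 3.34 × 10^-27 kg × 1.481 × 10^-14 J)
λ = 6.66 × 10^-14 m

Comparison:
- Atomic scale (10⁻¹⁰ m): λ is 0.00067× this size
- Nuclear scale (10⁻¹⁵ m): λ is 67× this size

The wavelength is between nuclear and atomic scales.

This wavelength is appropriate for probing atomic structure but too large for nuclear physics experiments.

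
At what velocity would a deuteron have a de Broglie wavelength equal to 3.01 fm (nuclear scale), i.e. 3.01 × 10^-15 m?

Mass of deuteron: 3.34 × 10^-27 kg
6.59 × 10^7 m/s

From λ = h/(mv), solve for v:

v = h/(mλ)
v = (6.626 × 10^-34 J·s) / (3.34 × 10^-27 kg × 3.01 × 10^-15 m)
v = 6.59 × 10^7 m/s

Note: This velocity is 22.0% of the speed of light, so relativistic corrections would be needed for a more accurate calculation.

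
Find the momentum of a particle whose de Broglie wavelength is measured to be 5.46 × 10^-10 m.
1.21 × 10^-24 kg·m/s

From the de Broglie relation λ = h/p, we solve for p:

p = h/λ
p = (6.626 × 10^-34 J·s) / (5.46 × 10^-10 m)
p = 1.21 × 10^-24 kg·m/s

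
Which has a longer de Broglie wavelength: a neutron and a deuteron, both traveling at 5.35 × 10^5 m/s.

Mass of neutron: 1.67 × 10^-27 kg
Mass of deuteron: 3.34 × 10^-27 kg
The neutron has the longer wavelength.

Using λ = h/(mv), since both particles have the same velocity, the wavelength depends only on mass.

For neutron: λ₁ = h/(m₁v) = 7.42 × 10^-13 m
For deuteron: λ₂ = h/(m₂v) = 3.71 × 10^-13 m

Since λ ∝ 1/m at constant velocity, the lighter particle has the longer wavelength.

The neutron has the longer de Broglie wavelength.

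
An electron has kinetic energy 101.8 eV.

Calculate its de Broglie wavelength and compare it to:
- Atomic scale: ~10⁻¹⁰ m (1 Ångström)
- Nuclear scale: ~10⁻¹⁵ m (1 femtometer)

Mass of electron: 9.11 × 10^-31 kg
λ = 1.22 × 10^-10 m, which is larger than typical atomic dimensions (~1 Å).

Using λ = h/√(2mKE):

KE = 101.8 eV = 1.631 × 10^-17 J

λ = h/√(2mKE)
λ = (6.626 × 10^-34 J·s) / √(2 × 9.11 × 10^-31 kg × 1.631 × 10^-17 J)
λ = 1.22 × 10^-10 m

Comparison:
- Atomic scale (10⁻¹⁰ m): λ is 1.2× this size
- Nuclear scale (10⁻¹⁵ m): λ is 1.2e+05× this size

The wavelength is larger than typical atomic dimensions (~1 Å).

This wavelength is significant for atomic-scale phenomena like electron diffraction from crystal lattices.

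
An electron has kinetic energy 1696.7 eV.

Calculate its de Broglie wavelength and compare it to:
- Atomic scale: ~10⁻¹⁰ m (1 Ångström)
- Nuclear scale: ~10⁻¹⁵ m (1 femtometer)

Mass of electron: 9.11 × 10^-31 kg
λ = 2.98 × 10^-11 m, which is between nuclear and atomic scales.

Using λ = h/√(2mKE):

KE = 1696.7 eV = 2.718 × 10^-16 J

λ = h/√(2mKE)
λ = (6.626 × 10^-34 J·s) / √(2 × 9.11 × 10^-31 kg × 2.718 × 10^-16 J)
λ = 2.98 × 10^-11 m

Comparison:
- Atomic scale (10⁻¹⁰ m): λ is 0.3× this size
- Nuclear scale (10⁻¹⁵ m): λ is 3e+04× this size

The wavelength is between nuclear and atomic scales.

This wavelength is appropriate for probing atomic structure but too large for nuclear physics experiments.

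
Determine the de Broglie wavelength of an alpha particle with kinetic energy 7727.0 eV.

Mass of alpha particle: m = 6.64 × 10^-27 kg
1.63 × 10^-13 m

Using λ = h/√(2mKE):

First convert KE to Joules: KE = 7727.0 eV = 1.238 × 10^-15 J

λ = h/√(2mKE)
λ = (6.626 × 10^-34 J·s) / √(2 × 6.64 × 10^-27 kg × 1.238 × 10^-15 J)
λ = 1.63 × 10^-13 m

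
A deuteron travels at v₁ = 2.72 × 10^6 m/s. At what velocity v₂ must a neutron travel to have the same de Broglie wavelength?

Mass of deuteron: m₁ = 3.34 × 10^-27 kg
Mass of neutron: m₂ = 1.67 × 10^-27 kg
v₂ = 5.44 × 10^6 m/s

For equal de Broglie wavelengths: λ₁ = λ₂

h/(m₁v₁) = h/(m₂v₂)
m₁v₁ = m₂v₂
v₂ = v₁ · (m₁/m₂)

v₂ = 2.72 × 10^6 m/s × (3.34 × 10^-27 kg / 1.67 × 10^-27 kg)
v₂ = 5.44 × 10^6 m/s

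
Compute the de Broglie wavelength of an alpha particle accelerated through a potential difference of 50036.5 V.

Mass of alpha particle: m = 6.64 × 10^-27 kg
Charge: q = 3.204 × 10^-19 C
4.54 × 10^-14 m

When a particle is accelerated through voltage V, it gains kinetic energy KE = qV.

The de Broglie wavelength is then λ = h/√(2mqV):

λ = h/√(2mqV)
λ = (6.626 × 10^-34 J·s) / √(2 × 6.64 × 10^-27 kg × 3.204 × 10^-19 C × 50036.5 V)
λ = 4.54 × 10^-14 m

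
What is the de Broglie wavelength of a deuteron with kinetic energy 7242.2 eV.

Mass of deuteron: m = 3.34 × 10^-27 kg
2.38 × 10^-13 m

Using λ = h/√(2mKE):

First convert KE to Joules: KE = 7242.2 eV = 1.160 × 10^-15 J

λ = h/√(2mKE)
λ = (6.626 × 10^-34 J·s) / √(2 × 3.34 × 10^-27 kg × 1.160 × 10^-15 J)
λ = 2.38 × 10^-13 m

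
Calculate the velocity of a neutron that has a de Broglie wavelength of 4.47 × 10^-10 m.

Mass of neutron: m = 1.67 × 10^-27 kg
8.88 × 10^2 m/s

From the de Broglie relation λ = h/(mv), we solve for v:

v = h/(mλ)
v = (6.626 × 10^-34 J·s) / (1.67 × 10^-27 kg × 4.47 × 10^-10 m)
v = 8.88 × 10^2 m/s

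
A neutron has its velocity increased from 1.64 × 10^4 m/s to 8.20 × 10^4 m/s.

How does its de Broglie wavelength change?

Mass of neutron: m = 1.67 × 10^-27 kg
The wavelength decreases by a factor of 5.

Using λ = h/(mv):

Initial wavelength: λ₁ = h/(mv₁) = 2.42 × 10^-11 m
Final wavelength: λ₂ = h/(mv₂) = 4.84 × 10^-12 m

Since λ ∝ 1/v, when velocity increases by a factor of 5, the wavelength decreases by a factor of 5.

λ₂/λ₁ = v₁/v₂ = 1/5

The wavelength decreases by a factor of 5.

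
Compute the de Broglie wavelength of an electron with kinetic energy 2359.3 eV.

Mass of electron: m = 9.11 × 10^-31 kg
2.52 × 10^-11 m

Using λ = h/√(2mKE):

First convert KE to Joules: KE = 2359.3 eV = 3.780 × 10^-16 J

λ = h/√(2mKE)
λ = (6.626 × 10^-34 J·s) / √(2 × 9.11 × 10^-31 kg × 3.780 × 10^-16 J)
λ = 2.52 × 10^-11 m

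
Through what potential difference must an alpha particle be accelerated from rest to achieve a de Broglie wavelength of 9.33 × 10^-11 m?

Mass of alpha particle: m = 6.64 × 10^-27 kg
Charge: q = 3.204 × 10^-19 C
1.19 × 10^-2 V

From λ = h/√(2mqV), we solve for V:

λ² = h²/(2mqV)
V = h²/(2mqλ²)
V = (6.626 × 10^-34 J·s)² / (2 × 6.64 × 10^-27 kg × 3.204 × 10^-19 C × (9.33 × 10^-11 m)²)
V = 1.19 × 10^-2 V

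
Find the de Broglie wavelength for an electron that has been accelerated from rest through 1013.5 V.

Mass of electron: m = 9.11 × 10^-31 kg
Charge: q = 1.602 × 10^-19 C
3.85 × 10^-11 m

When a particle is accelerated through voltage V, it gains kinetic energy KE = qV.

The de Broglie wavelength is then λ = h/√(2mqV):

λ = h/√(2mqV)
λ = (6.626 × 10^-34 J·s) / √(2 × 9.11 × 10^-31 kg × 1.602 × 10^-19 C × 1013.5 V)
λ = 3.85 × 10^-11 m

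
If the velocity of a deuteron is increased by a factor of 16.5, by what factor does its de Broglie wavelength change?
The wavelength decreases by a factor of 16.5.

From λ = h/(mv), the wavelength is inversely proportional to velocity:

λ ∝ 1/v

If v → 16.5v, then λ → λ/16.5

When velocity is increased by a factor of 16.5, the wavelength decreases by a factor of 16.5.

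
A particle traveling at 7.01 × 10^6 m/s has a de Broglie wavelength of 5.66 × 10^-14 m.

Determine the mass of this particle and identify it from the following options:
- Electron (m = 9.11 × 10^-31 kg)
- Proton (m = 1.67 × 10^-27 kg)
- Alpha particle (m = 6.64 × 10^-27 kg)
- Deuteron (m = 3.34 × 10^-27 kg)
The particle is a proton.

From λ = h/(mv), solve for mass:

m = h/(λv)
m = (6.626 × 10^-34 J·s) / (5.66 × 10^-14 m × 7.01 × 10^6 m/s)
m = 1.67 × 10^-27 kg

Comparing with the listed masses, this is closest to a proton.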